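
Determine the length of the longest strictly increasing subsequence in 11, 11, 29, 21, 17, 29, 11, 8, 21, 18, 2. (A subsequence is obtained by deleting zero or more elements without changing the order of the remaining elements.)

3

Scanning left to right, the best length ending at each element is: 11→1, 11→1, 29→2, 21→2, 17→2, 29→3, 11→1, 8→1, 21→3, 18→3, 2→1.
So the longest increasing subsequence has length 3, e.g. 11, 21, 29.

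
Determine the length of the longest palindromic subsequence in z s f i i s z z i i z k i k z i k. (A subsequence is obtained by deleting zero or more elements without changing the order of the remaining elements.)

One longest palindromic subsequence is izziizzi (positions 5,7,8,9,10,11,15,16); it reads the same forward and backward, and the interval DP gives dp[1][17] = 8.

8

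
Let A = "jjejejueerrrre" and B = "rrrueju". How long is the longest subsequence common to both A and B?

4

A longest common subsequence is rrre (length 4); the LCS DP confirms no longer common subsequence exists.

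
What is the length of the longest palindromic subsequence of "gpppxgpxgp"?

6

One longest palindromic subsequence is gppppg (positions 1,2,3,4,7,9); it reads the same forward and backward, and the interval DP gives dp[1][10] = 6.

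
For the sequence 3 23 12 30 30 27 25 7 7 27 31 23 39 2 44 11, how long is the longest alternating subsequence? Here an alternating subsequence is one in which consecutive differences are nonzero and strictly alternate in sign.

Track the best alternating length ending on an up-step vs a down-step at each position: up/down = 1/1, 2/1, 2/3, 4/1, 4/1, 4/5, 4/5, 2/5, 2/5, 6/5, 6/1, 6/7, 8/1, 1/9, 10/1, 10/11.
The maximum over both is 11; one such subsequence is 3, 23, 12, 30, 25, 27, 23, 39, 2, 44, 11.

11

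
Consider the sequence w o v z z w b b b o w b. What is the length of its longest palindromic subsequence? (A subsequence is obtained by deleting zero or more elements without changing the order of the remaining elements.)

One longest palindromic subsequence is wobbbow (positions 1,2,7,8,9,10,11); it reads the same forward and backward, and the interval DP gives dp[1][12] = 7.

7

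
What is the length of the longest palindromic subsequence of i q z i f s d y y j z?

One longest palindromic subsequence is zyyz (positions 3,8,9,11); it reads the same forward and backward, and the interval DP gives dp[1][11] = 4.

4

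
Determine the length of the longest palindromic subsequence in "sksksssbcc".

5

One longest palindromic subsequence is sssss (positions 1,3,5,6,7); it reads the same forward and backward, and the interval DP gives dp[1][10] = 5.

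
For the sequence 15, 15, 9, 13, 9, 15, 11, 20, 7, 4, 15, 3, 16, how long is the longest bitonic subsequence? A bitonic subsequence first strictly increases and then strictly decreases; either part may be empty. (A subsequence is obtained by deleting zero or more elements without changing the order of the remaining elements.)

7

One longest bitonic subsequence is 9, 13, 15, 11, 7, 4, 3 (positions 3,4,6,7,9,10,12): it rises to 15 then falls. Length 7 is optimal.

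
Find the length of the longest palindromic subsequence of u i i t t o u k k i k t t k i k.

Using dp[i][j] = 2 + dp[i+1][j−1] if the ends match, else max(dp[i+1][j], dp[i][j−1]):
dp[1][16] = 9. A witness is ittkiktti at positions 3,4,5,8,10,11,12,13,15.

9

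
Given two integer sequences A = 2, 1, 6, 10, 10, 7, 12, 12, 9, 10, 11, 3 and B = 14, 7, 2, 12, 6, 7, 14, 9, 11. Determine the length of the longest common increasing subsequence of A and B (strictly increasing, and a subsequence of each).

5

A longest common strictly increasing subsequence is 2, 6, 7, 9, 11 (length 5); it appears in order in both A and B, and no longer such subsequence exists.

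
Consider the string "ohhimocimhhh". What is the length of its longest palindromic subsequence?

Using dp[i][j] = 2 + dp[i+1][j−1] if the ends match, else max(dp[i+1][j], dp[i][j−1]):
dp[1][12] = 7. A witness is hhmimhh at positions 2,3,5,8,9,11,12.

7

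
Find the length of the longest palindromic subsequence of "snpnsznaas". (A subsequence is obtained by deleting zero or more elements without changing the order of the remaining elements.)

5

One longest palindromic subsequence is snzns (positions 1,4,6,7,10); it reads the same forward and backward, and the interval DP gives dp[1][10] = 5.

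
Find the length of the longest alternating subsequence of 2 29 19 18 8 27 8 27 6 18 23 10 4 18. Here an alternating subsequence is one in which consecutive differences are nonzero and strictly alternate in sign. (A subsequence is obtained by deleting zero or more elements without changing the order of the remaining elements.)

10

Track the best alternating length ending on an up-step vs a down-step at each position: up/down = 1/1, 2/1, 2/3, 2/3, 2/3, 4/3, 2/5, 6/3, 2/7, 8/7, 8/7, 8/9, 2/9, 10/9.
The maximum over both is 10; one such subsequence is 2, 29, 19, 27, 8, 27, 6, 18, 10, 18.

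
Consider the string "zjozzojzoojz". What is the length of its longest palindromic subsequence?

9

One longest palindromic subsequence is zjoozoojz (positions 1,2,3,6,8,9,10,11,12); it reads the same forward and backward, and the interval DP gives dp[1][12] = 9.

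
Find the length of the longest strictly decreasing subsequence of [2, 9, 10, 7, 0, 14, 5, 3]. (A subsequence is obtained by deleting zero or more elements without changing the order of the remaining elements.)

4

One longest decreasing subsequence is 9, 7, 5, 3 (positions 2,4,7,8), of length 4; no longer one exists.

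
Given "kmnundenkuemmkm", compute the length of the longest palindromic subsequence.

One longest palindromic subsequence is kmunenumk (positions 1,2,4,5,7,8,10,13,14); it reads the same forward and backward, and the interval DP gives dp[1][15] = 9.

9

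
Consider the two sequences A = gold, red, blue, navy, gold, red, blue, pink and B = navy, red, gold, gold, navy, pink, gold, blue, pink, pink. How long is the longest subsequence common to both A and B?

A longest common subsequence is gold, navy, gold, blue, pink (length 5); the LCS DP confirms no longer common subsequence exists.

5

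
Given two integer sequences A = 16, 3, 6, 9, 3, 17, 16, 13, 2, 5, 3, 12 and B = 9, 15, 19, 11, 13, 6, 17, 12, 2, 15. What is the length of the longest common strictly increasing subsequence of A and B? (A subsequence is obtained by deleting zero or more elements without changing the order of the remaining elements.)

A longest common strictly increasing subsequence is 9, 13 (length 2); it appears in order in both A and B, and no longer such subsequence exists.

2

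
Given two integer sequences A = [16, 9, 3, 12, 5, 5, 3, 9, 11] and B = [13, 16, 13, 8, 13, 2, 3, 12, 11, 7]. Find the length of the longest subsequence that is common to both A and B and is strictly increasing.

2

For each value that appears in both, track the longest common increasing run ending there.
The best achievable length is 2; one witness is 3, 12 (A-positions 3,4, B-positions 7,8).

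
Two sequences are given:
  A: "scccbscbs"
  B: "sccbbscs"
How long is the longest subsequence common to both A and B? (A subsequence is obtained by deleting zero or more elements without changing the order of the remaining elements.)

7

Backtracking the LCS table gives one alignment: s (A1,B1) → c (A2,B2) → c (A3,B3) → b (A5,B5) → s (A6,B6) → c (A7,B7) → s (A9,B8).
So the longest common subsequence has length 7.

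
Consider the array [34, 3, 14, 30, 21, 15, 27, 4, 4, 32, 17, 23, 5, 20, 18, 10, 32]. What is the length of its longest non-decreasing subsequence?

6

One longest non-decreasing subsequence is 3, 14, 21, 27, 32, 32 (positions 2,3,5,7,10,17), of length 6; no longer one exists.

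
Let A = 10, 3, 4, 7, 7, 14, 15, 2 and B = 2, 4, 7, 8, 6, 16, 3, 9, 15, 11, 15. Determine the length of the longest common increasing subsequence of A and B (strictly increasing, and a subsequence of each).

A longest common strictly increasing subsequence is 4, 7, 15 (length 3); it appears in order in both A and B, and no longer such subsequence exists.

3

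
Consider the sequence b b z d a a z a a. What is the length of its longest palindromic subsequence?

Using dp[i][j] = 2 + dp[i+1][j−1] if the ends match, else max(dp[i+1][j], dp[i][j−1]):
dp[1][9] = 5. A witness is aazaa at positions 5,6,7,8,9.

5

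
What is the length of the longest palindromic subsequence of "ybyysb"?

4

Using dp[i][j] = 2 + dp[i+1][j−1] if the ends match, else max(dp[i+1][j], dp[i][j−1]):
dp[1][6] = 4. A witness is byyb at positions 2,3,4,6.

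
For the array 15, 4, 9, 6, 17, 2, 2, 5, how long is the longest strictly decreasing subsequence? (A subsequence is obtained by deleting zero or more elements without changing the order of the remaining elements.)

Scanning left to right, the best length ending at each element is: 15→1, 4→2, 9→2, 6→3, 17→1, 2→4, 2→4, 5→4.
So the longest decreasing subsequence has length 4, e.g. 15, 9, 6, 2.

4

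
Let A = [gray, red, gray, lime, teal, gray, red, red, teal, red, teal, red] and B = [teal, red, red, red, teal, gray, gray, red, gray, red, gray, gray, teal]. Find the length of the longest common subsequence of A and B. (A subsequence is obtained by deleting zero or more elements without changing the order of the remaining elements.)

A longest common subsequence is red, gray, gray, red, red, teal (length 6); the LCS DP confirms no longer common subsequence exists.

6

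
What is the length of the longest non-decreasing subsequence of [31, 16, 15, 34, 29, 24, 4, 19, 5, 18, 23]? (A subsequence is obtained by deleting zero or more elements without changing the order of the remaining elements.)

Scanning left to right, the best length ending at each element is: 31→1, 16→1, 15→1, 34→2, 29→2, 24→2, 4→1, 19→2, 5→2, 18→3, 23→4.
So the longest non-decreasing subsequence has length 4, e.g. 4, 5, 18, 23.

4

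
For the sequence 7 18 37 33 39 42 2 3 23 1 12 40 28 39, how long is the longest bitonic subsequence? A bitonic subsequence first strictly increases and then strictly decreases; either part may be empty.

Let inc[i] be the LIS ending at i and dec[i] the longest strictly decreasing subsequence starting at i. inc = [1, 2, 3, 3, 4, 5, 1, 2, 3, 1, 3, 5, 4, 5], dec = [3, 3, 4, 3, 3, 3, 2, 2, 2, 1, 1, 2, 1, 1].
max_i inc[i]+dec[i]−1 = 7, with one witness 7, 18, 37, 39, 42, 40, 39.

7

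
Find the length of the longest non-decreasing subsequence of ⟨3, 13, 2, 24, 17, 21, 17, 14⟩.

One longest non-decreasing subsequence is 3, 13, 17, 21 (positions 1,2,5,6), of length 4; no longer one exists.

4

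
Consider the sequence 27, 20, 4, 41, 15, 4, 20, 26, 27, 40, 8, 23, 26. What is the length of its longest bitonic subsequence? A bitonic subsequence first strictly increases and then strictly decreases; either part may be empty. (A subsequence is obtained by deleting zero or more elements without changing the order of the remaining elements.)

7

One longest bitonic subsequence is 4, 15, 20, 26, 27, 40, 26 (positions 3,5,7,8,9,10,13): it rises to 40 then falls. Length 7 is optimal.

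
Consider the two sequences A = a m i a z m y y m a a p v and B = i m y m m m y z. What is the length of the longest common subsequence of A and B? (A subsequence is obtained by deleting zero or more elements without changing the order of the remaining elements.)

Backtracking the LCS table gives one alignment: i (A3,B1) → m (A6,B2) → y (A7,B3) → y (A8,B7).
So the longest common subsequence has length 4.

4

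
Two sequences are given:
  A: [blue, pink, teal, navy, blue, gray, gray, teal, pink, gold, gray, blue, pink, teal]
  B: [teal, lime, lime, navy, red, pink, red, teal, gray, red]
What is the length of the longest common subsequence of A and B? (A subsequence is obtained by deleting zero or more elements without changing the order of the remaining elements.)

A longest common subsequence is teal, navy, teal, gray (length 4); the LCS DP confirms no longer common subsequence exists.

4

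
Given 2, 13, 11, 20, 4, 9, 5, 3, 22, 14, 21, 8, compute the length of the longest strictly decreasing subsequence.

One longest decreasing subsequence is 13, 11, 9, 5, 3 (positions 2,3,6,7,8), of length 5; no longer one exists.

5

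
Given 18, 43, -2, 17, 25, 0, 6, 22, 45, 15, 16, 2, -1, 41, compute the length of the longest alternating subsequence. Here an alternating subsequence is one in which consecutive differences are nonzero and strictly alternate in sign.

A longest alternating subsequence is 18, 43, -2, 17, 0, 22, 15, 16, 2, 41 (positions 1,2,3,4,6,8,10,11,12,14); its 9 consecutive differences strictly alternate in sign, and length 10 is optimal.

10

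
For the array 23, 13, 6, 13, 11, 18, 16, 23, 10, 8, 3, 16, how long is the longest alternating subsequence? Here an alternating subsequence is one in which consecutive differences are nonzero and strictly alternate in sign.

9

A longest alternating subsequence is 23, 6, 13, 11, 18, 16, 23, 10, 16 (positions 1,3,4,5,6,7,8,9,12); its 8 consecutive differences strictly alternate in sign, and length 9 is optimal.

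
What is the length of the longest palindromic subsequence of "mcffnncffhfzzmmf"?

8

Using dp[i][j] = 2 + dp[i+1][j−1] if the ends match, else max(dp[i+1][j], dp[i][j−1]):
dp[1][16] = 8. A witness is mffnnffm at positions 1,3,4,5,6,9,11,15.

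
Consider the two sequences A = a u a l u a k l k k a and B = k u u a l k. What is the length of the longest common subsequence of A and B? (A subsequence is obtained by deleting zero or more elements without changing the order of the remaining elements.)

5

Backtracking the LCS table gives one alignment: u (A2,B2) → u (A5,B3) → a (A6,B4) → l (A8,B5) → k (A10,B6).
So the longest common subsequence has length 5.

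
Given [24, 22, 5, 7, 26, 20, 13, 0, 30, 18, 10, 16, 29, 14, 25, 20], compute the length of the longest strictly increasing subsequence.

One longest increasing subsequence is 5, 7, 13, 18, 29 (positions 3,4,7,10,13), of length 5; no longer one exists.

5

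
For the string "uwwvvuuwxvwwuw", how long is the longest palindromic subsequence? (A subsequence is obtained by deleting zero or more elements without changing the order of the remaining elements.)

One longest palindromic subsequence is uwwvuuvwwu (positions 1,2,3,4,6,7,10,11,12,13); it reads the same forward and backward, and the interval DP gives dp[1][14] = 10.

10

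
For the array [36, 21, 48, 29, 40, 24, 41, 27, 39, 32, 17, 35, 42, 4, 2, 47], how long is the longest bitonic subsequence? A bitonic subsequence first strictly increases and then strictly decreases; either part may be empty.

Let inc[i] be the LIS ending at i and dec[i] the longest strictly decreasing subsequence starting at i. inc = [1, 1, 2, 2, 3, 2, 4, 3, 4, 4, 1, 5, 6, 1, 1, 7], dec = [6, 4, 7, 5, 6, 4, 6, 4, 5, 4, 3, 3, 3, 2, 1, 1].
max_i inc[i]+dec[i]−1 = 9, with one witness 21, 29, 40, 41, 39, 32, 17, 4, 2.

9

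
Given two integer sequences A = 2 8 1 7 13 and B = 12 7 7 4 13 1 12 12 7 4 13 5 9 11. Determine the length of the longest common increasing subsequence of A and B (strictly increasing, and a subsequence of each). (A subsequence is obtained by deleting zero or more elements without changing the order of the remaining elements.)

A longest common strictly increasing subsequence is 1, 7, 13 (length 3); it appears in order in both A and B, and no longer such subsequence exists.

3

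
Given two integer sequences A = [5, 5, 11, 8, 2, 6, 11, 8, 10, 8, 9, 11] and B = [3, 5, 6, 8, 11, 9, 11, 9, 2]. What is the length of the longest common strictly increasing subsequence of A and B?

5

A longest common strictly increasing subsequence is 5, 6, 8, 9, 11 (length 5); it appears in order in both A and B, and no longer such subsequence exists.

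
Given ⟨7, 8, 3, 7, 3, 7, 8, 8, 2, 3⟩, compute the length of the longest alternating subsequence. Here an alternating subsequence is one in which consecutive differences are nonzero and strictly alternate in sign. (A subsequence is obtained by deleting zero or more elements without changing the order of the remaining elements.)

8

A longest alternating subsequence is 7, 8, 3, 7, 3, 7, 2, 3 (positions 1,2,3,4,5,6,9,10); its 7 consecutive differences strictly alternate in sign, and length 8 is optimal.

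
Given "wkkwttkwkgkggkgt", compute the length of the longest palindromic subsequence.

8

One longest palindromic subsequence is tgkggkgt (positions 5,10,11,12,13,14,15,16); it reads the same forward and backward, and the interval DP gives dp[1][16] = 8.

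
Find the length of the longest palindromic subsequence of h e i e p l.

Using dp[i][j] = 2 + dp[i+1][j−1] if the ends match, else max(dp[i+1][j], dp[i][j−1]):
dp[1][6] = 3. A witness is eie at positions 2,3,4.

3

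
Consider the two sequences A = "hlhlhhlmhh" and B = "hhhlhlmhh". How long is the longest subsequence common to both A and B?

8

A longest common subsequence is hhlhlmhh (length 8); the LCS DP confirms no longer common subsequence exists.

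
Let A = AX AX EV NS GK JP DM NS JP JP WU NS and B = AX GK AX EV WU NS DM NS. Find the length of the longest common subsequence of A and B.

A longest common subsequence is AX, AX, EV, NS, DM, NS (length 6); the LCS DP confirms no longer common subsequence exists.

6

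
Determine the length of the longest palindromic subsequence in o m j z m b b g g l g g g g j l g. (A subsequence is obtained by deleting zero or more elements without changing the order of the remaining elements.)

8

One longest palindromic subsequence is glgggglg (positions 8,10,11,12,13,14,16,17); it reads the same forward and backward, and the interval DP gives dp[1][17] = 8.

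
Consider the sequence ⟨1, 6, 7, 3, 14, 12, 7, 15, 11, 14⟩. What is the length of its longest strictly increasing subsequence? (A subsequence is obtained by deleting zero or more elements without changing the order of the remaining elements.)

5

One longest increasing subsequence is 1, 6, 7, 14, 15 (positions 1,2,3,5,8), of length 5; no longer one exists.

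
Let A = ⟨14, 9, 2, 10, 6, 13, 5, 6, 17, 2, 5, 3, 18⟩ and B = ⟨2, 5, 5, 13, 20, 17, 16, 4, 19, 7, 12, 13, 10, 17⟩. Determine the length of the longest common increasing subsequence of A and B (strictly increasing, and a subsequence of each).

For each value that appears in both, track the longest common increasing run ending there.
The best achievable length is 3; one witness is 2, 5, 17 (A-positions 3,7,9, B-positions 1,2,6).

3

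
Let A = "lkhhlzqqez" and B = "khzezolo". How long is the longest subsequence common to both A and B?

Backtracking the LCS table gives one alignment: k (A2,B1) → h (A4,B2) → z (A6,B3) → e (A9,B4) → z (A10,B5).
So the longest common subsequence has length 5.

5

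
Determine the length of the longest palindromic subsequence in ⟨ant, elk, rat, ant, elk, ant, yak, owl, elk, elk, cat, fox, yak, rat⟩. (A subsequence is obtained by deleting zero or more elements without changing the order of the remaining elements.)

6

Using dp[i][j] = 2 + dp[i+1][j−1] if the ends match, else max(dp[i+1][j], dp[i][j−1]):
dp[1][14] = 6. A witness is rat yak elk elk yak rat at positions 3,7,9,10,13,14.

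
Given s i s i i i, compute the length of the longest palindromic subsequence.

4

One longest palindromic subsequence is iiii (positions 2,4,5,6); it reads the same forward and backward, and the interval DP gives dp[1][6] = 4.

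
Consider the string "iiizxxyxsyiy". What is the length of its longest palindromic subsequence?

Using dp[i][j] = 2 + dp[i+1][j−1] if the ends match, else max(dp[i+1][j], dp[i][j−1]):
dp[1][12] = 5. A witness is iysyi at positions 3,7,9,10,11.

5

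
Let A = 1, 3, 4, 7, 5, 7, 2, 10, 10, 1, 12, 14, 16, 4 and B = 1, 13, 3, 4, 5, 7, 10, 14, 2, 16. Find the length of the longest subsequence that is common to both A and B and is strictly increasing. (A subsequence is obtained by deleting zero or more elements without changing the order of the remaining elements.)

8

For each value that appears in both, track the longest common increasing run ending there.
The best achievable length is 8; one witness is 1, 3, 4, 5, 7, 10, 14, 16 (A-positions 1,2,3,5,6,8,12,13, B-positions 1,3,4,5,6,7,8,10).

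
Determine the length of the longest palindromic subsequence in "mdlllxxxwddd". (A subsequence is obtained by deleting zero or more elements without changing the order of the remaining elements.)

5

One longest palindromic subsequence is dxxxd (positions 2,6,7,8,12); it reads the same forward and backward, and the interval DP gives dp[1][12] = 5.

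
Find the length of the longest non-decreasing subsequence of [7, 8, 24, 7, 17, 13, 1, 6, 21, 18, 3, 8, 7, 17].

4

One longest non-decreasing subsequence is 7, 8, 17, 21 (positions 1,2,5,9), of length 4; no longer one exists.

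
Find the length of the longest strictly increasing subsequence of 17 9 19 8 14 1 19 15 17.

4

One longest increasing subsequence is 9, 14, 15, 17 (positions 2,5,8,9), of length 4; no longer one exists.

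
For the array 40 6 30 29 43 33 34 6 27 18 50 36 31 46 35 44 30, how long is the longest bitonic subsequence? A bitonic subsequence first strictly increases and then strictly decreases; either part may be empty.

One longest bitonic subsequence is 6, 30, 33, 34, 50, 46, 44, 30 (positions 2,3,6,7,11,14,16,17): it rises to 50 then falls. Length 8 is optimal.

8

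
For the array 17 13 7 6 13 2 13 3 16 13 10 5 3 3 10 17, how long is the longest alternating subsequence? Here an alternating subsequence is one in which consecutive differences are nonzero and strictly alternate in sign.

9

A longest alternating subsequence is 17, 7, 13, 2, 13, 3, 16, 5, 10 (positions 1,3,5,6,7,8,9,12,15); its 8 consecutive differences strictly alternate in sign, and length 9 is optimal.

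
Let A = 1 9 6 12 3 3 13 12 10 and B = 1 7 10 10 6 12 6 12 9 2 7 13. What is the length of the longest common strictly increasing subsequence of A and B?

4

A longest common strictly increasing subsequence is 1, 6, 12, 13 (length 4); it appears in order in both A and B, and no longer such subsequence exists.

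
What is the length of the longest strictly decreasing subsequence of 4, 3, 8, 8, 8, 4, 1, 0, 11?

4

One longest decreasing subsequence is 4, 3, 1, 0 (positions 1,2,7,8), of length 4; no longer one exists.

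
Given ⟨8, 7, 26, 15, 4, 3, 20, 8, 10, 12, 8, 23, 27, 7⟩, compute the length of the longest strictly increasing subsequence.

Let dp[i] be the longest increasing subsequence ending at position i. Then dp = [1, 1, 2, 2, 1, 1, 3, 2, 3, 4, 2, 5, 6, 2].
The maximum is 6; one witness is 7, 8, 10, 12, 23, 27 at positions 2,8,9,10,12,13.

6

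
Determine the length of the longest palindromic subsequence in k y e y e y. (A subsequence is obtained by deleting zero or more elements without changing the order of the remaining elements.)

Using dp[i][j] = 2 + dp[i+1][j−1] if the ends match, else max(dp[i+1][j], dp[i][j−1]):
dp[1][6] = 5. A witness is yeyey at positions 2,3,4,5,6.

5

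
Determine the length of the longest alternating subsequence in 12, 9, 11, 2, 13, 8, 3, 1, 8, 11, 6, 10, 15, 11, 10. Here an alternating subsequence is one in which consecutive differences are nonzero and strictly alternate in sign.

10

Track the best alternating length ending on an up-step vs a down-step at each position: up/down = 1/1, 1/2, 3/2, 1/4, 5/1, 5/6, 5/6, 1/6, 7/6, 7/6, 7/8, 9/8, 9/1, 9/10, 9/10.
The maximum over both is 10; one such subsequence is 12, 9, 11, 2, 13, 3, 8, 6, 15, 11.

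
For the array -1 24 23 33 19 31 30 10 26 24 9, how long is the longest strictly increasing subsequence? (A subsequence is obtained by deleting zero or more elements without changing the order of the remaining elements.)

Scanning left to right, the best length ending at each element is: -1→1, 24→2, 23→2, 33→3, 19→2, 31→3, 30→3, 10→2, 26→3, 24→3, 9→2.
So the longest increasing subsequence has length 3, e.g. -1, 24, 33.

3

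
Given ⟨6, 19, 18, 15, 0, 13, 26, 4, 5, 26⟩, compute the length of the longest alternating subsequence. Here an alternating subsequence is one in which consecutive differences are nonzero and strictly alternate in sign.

6

A longest alternating subsequence is 6, 19, 0, 13, 4, 5 (positions 1,2,5,6,8,9); its 5 consecutive differences strictly alternate in sign, and length 6 is optimal.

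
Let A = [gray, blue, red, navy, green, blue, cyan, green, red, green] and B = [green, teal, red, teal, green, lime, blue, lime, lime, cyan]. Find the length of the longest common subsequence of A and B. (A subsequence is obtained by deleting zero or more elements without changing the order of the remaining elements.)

Backtracking the LCS table gives one alignment: red (A3,B3) → green (A5,B5) → blue (A6,B7) → cyan (A7,B10).
So the longest common subsequence has length 4.

4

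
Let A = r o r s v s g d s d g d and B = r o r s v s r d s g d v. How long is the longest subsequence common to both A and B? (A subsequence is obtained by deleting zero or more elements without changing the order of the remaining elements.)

10

Backtracking the LCS table gives one alignment: r (A1,B1) → o (A2,B2) → r (A3,B3) → s (A4,B4) → v (A5,B5) → s (A6,B6) → d (A8,B8) → s (A9,B9) → g (A11,B10) → d (A12,B11).
So the longest common subsequence has length 10.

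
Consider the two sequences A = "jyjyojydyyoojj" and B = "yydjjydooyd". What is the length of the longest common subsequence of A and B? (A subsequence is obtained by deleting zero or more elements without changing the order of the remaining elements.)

7

A longest common subsequence is yjjydoo (length 7); the LCS DP confirms no longer common subsequence exists.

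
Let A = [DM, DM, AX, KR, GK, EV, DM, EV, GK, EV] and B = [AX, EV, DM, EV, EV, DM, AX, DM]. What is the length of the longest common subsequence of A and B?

5

Backtracking the LCS table gives one alignment: AX (A3,B1) → EV (A6,B2) → DM (A7,B3) → EV (A8,B4) → EV (A10,B5).
So the longest common subsequence has length 5.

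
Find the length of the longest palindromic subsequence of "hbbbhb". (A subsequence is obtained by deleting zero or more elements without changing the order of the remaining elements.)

5

Using dp[i][j] = 2 + dp[i+1][j−1] if the ends match, else max(dp[i+1][j], dp[i][j−1]):
dp[1][6] = 5. A witness is hbbbh at positions 1,2,3,4,5.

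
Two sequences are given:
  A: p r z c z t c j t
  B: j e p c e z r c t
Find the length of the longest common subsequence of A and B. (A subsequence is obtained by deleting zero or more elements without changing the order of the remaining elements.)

Backtracking the LCS table gives one alignment: p (A1,B3) → c (A4,B4) → z (A5,B6) → c (A7,B8) → t (A9,B9).
So the longest common subsequence has length 5.

5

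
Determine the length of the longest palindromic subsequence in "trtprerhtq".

5

One longest palindromic subsequence is trert (positions 3,5,6,7,9); it reads the same forward and backward, and the interval DP gives dp[1][10] = 5.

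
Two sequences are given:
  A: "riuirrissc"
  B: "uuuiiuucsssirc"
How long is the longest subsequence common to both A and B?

A longest common subsequence is uiissc (length 6); the LCS DP confirms no longer common subsequence exists.

6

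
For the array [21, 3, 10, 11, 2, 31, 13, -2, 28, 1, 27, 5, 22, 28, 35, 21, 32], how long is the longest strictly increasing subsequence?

7

One longest increasing subsequence is 3, 10, 11, 13, 27, 28, 35 (positions 2,3,4,7,11,14,15), of length 7; no longer one exists.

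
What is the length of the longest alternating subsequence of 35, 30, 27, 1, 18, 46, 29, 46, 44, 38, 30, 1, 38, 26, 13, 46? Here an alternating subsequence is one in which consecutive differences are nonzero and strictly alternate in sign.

A longest alternating subsequence is 35, 30, 46, 29, 46, 30, 38, 26, 46 (positions 1,2,6,7,8,11,13,14,16); its 8 consecutive differences strictly alternate in sign, and length 9 is optimal.

9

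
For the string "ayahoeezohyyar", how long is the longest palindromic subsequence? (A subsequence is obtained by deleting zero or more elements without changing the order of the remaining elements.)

One longest palindromic subsequence is ayhoeeohya (positions 1,2,4,5,6,7,9,10,12,13); it reads the same forward and backward, and the interval DP gives dp[1][14] = 10.

10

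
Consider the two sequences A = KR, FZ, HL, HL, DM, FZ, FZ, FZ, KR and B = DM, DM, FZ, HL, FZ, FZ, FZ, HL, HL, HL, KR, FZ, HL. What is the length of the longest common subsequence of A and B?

6

A longest common subsequence is FZ, HL, FZ, FZ, FZ, KR (length 6); the LCS DP confirms no longer common subsequence exists.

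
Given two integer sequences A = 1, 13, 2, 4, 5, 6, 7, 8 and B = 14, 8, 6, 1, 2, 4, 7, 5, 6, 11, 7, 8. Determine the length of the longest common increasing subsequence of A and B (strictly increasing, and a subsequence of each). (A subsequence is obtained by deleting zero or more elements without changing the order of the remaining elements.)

For each value that appears in both, track the longest common increasing run ending there.
The best achievable length is 7; one witness is 1, 2, 4, 5, 6, 7, 8 (A-positions 1,3,4,5,6,7,8, B-positions 4,5,6,8,9,11,12).

7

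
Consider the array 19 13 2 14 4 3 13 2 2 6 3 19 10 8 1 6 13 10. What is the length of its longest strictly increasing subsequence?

5

One longest increasing subsequence is 2, 4, 6, 10, 13 (positions 3,5,10,13,17), of length 5; no longer one exists.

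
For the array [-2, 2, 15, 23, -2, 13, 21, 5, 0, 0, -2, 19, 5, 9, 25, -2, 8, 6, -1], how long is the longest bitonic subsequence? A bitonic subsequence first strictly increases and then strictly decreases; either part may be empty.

Let inc[i] be the LIS ending at i and dec[i] the longest strictly decreasing subsequence starting at i. inc = [1, 2, 3, 4, 1, 3, 4, 3, 2, 2, 1, 4, 3, 4, 5, 1, 4, 4, 2], dec = [1, 3, 6, 7, 1, 5, 6, 3, 2, 2, 1, 5, 2, 4, 4, 1, 3, 2, 1].
max_i inc[i]+dec[i]−1 = 10, with one witness -2, 2, 15, 23, 21, 19, 9, 8, 6, -1.

10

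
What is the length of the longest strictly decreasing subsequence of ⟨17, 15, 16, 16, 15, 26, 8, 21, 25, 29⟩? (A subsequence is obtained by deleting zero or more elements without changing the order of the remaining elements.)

Let dp[i] be the longest decreasing subsequence ending at position i. Then dp = [1, 2, 2, 2, 3, 1, 4, 2, 2, 1].
The maximum is 4; one witness is 17, 16, 15, 8 at positions 1,3,5,7.

4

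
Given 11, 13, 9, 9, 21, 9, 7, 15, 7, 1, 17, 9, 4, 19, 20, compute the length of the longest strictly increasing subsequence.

6

Let dp[i] be the longest increasing subsequence ending at position i. Then dp = [1, 2, 1, 1, 3, 1, 1, 3, 1, 1, 4, 2, 2, 5, 6].
The maximum is 6; one witness is 11, 13, 15, 17, 19, 20 at positions 1,2,8,11,14,15.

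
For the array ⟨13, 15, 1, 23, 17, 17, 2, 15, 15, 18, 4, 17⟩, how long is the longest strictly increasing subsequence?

One longest increasing subsequence is 13, 15, 17, 18 (positions 1,2,5,10), of length 4; no longer one exists.

4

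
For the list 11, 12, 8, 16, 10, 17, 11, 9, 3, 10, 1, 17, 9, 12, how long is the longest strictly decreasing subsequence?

5

Let dp[i] be the longest decreasing subsequence ending at position i. Then dp = [1, 1, 2, 1, 2, 1, 2, 3, 4, 3, 5, 1, 4, 2].
The maximum is 5; one witness is 11, 10, 9, 3, 1 at positions 1,5,8,9,11.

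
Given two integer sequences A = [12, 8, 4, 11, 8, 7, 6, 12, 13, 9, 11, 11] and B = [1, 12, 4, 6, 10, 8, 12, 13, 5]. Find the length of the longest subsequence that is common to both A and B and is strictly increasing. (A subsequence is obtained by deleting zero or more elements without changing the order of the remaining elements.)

4

A longest common strictly increasing subsequence is 4, 6, 12, 13 (length 4); it appears in order in both A and B, and no longer such subsequence exists.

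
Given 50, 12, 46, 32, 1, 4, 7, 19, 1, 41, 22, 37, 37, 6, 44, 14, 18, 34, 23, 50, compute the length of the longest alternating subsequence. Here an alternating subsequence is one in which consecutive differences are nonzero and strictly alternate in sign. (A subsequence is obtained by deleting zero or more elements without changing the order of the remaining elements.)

15

Track the best alternating length ending on an up-step vs a down-step at each position: up/down = 1/1, 1/2, 3/2, 3/4, 1/4, 5/4, 5/4, 5/4, 1/6, 7/4, 7/8, 9/8, 9/8, 7/10, 11/4, 11/12, 13/12, 13/12, 13/14, 15/1.
The maximum over both is 15; one such subsequence is 50, 12, 46, 1, 4, 1, 41, 22, 37, 6, 44, 14, 34, 23, 50.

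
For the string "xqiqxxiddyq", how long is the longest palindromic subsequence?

6

One longest palindromic subsequence is qixxiq (positions 2,3,5,6,7,11); it reads the same forward and backward, and the interval DP gives dp[1][11] = 6.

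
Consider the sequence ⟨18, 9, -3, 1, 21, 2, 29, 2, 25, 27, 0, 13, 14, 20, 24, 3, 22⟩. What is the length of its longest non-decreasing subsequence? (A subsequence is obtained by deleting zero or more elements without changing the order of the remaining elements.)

Scanning left to right, the best length ending at each element is: 18→1, 9→1, -3→1, 1→2, 21→3, 2→3, 29→4, 2→4, 25→5, 27→6, 0→2, 13→5, 14→6, 20→7, 24→8, 3→5, 22→8.
So the longest non-decreasing subsequence has length 8, e.g. -3, 1, 2, 2, 13, 14, 20, 24.

8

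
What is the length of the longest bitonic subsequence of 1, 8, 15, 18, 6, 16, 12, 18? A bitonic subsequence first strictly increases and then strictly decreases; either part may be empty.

One longest bitonic subsequence is 1, 8, 15, 18, 16, 12 (positions 1,2,3,4,6,7): it rises to 18 then falls. Length 6 is optimal.

6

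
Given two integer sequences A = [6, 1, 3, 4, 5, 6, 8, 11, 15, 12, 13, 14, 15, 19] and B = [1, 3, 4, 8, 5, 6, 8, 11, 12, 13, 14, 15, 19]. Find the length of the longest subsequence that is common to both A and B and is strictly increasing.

For each value that appears in both, track the longest common increasing run ending there.
The best achievable length is 12; one witness is 1, 3, 4, 5, 6, 8, 11, 12, 13, 14, 15, 19 (A-positions 2,3,4,5,6,7,8,10,11,12,13,14, B-positions 1,2,3,5,6,7,8,9,10,11,12,13).

12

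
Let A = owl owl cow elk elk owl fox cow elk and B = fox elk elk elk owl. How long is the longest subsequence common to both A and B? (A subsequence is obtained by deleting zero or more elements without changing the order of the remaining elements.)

A longest common subsequence is elk, elk, owl (length 3); the LCS DP confirms no longer common subsequence exists.

3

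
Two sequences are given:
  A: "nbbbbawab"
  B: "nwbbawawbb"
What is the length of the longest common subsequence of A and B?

Backtracking the LCS table gives one alignment: n (A1,B1) → b (A4,B3) → b (A5,B4) → a (A6,B5) → w (A7,B6) → a (A8,B7) → b (A9,B10).
So the longest common subsequence has length 7.

7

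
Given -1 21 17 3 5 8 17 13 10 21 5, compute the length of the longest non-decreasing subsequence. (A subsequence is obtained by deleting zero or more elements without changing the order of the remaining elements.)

Let dp[i] be the longest non-decreasing subsequence ending at position i. Then dp = [1, 2, 2, 2, 3, 4, 5, 5, 5, 6, 4].
The maximum is 6; one witness is -1, 3, 5, 8, 17, 21 at positions 1,4,5,6,7,10.

6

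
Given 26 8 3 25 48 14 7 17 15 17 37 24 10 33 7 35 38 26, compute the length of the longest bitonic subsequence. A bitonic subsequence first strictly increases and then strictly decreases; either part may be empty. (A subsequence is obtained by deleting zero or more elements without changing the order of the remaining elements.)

9

Let inc[i] be the LIS ending at i and dec[i] the longest strictly decreasing subsequence starting at i. inc = [1, 1, 1, 2, 3, 2, 2, 3, 3, 4, 5, 5, 3, 6, 2, 7, 8, 6], dec = [6, 2, 1, 5, 5, 3, 1, 4, 3, 3, 4, 3, 2, 2, 1, 2, 2, 1].
max_i inc[i]+dec[i]−1 = 9, with one witness 8, 14, 15, 17, 24, 33, 35, 38, 26.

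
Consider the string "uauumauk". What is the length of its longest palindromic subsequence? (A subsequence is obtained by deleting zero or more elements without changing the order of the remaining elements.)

Using dp[i][j] = 2 + dp[i+1][j−1] if the ends match, else max(dp[i+1][j], dp[i][j−1]):
dp[1][8] = 6. A witness is uauuau at positions 1,2,3,4,6,7.

6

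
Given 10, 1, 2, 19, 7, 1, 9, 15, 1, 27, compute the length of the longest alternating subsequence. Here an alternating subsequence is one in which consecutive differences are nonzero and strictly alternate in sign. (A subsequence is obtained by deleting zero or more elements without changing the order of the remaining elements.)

Track the best alternating length ending on an up-step vs a down-step at each position: up/down = 1/1, 1/2, 3/2, 3/1, 3/4, 1/4, 5/4, 5/4, 1/6, 7/1.
The maximum over both is 7; one such subsequence is 10, 1, 19, 7, 9, 1, 27.

7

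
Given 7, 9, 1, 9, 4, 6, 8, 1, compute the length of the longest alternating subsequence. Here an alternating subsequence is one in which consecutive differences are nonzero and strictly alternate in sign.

A longest alternating subsequence is 7, 9, 1, 9, 4, 6, 1 (positions 1,2,3,4,5,6,8); its 6 consecutive differences strictly alternate in sign, and length 7 is optimal.

7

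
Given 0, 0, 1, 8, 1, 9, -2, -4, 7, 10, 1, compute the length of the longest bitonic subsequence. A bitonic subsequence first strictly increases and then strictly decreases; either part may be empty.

6

One longest bitonic subsequence is 0, 1, 8, 1, -2, -4 (positions 1,3,4,5,7,8): it rises to 8 then falls. Length 6 is optimal.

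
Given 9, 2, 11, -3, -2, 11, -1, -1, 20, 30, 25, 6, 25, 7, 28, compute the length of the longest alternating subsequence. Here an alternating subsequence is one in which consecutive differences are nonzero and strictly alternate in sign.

A longest alternating subsequence is 9, 2, 11, -3, 11, -1, 20, 6, 25, 7, 28 (positions 1,2,3,4,6,7,9,12,13,14,15); its 10 consecutive differences strictly alternate in sign, and length 11 is optimal.

11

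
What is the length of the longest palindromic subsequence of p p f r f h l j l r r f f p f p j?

11

One longest palindromic subsequence is ppffljlffpp (positions 1,2,3,5,7,8,9,12,13,14,16); it reads the same forward and backward, and the interval DP gives dp[1][17] = 11.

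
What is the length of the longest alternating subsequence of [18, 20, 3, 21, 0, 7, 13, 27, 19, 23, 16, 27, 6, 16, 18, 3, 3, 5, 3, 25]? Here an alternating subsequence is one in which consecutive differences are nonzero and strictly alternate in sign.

Track the best alternating length ending on an up-step vs a down-step at each position: up/down = 1/1, 2/1, 1/3, 4/1, 1/5, 6/5, 6/5, 6/1, 6/7, 8/7, 6/9, 10/1, 6/11, 12/11, 12/11, 6/13, 6/13, 14/13, 6/15, 16/11.
The maximum over both is 16; one such subsequence is 18, 20, 3, 21, 0, 27, 19, 23, 16, 27, 6, 16, 3, 5, 3, 25.

16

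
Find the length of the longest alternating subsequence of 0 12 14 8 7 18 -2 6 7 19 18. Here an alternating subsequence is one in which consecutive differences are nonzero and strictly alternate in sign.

Track the best alternating length ending on an up-step vs a down-step at each position: up/down = 1/1, 2/1, 2/1, 2/3, 2/3, 4/1, 1/5, 6/5, 6/5, 6/1, 6/7.
The maximum over both is 7; one such subsequence is 0, 12, 8, 18, -2, 19, 18.

7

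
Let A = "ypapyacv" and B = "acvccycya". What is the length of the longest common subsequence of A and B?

A longest common subsequence is yya (length 3); the LCS DP confirms no longer common subsequence exists.

3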